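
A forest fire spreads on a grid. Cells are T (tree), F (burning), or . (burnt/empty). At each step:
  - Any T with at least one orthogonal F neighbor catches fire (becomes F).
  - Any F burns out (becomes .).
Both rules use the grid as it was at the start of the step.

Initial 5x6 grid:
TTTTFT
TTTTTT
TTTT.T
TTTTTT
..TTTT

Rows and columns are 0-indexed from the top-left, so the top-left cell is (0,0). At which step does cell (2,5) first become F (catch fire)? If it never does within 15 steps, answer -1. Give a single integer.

Step 1: cell (2,5)='T' (+3 fires, +1 burnt)
Step 2: cell (2,5)='T' (+3 fires, +3 burnt)
Step 3: cell (2,5)='F' (+4 fires, +3 burnt)
  -> target ignites at step 3
Step 4: cell (2,5)='.' (+5 fires, +4 burnt)
Step 5: cell (2,5)='.' (+6 fires, +5 burnt)
Step 6: cell (2,5)='.' (+4 fires, +6 burnt)
Step 7: cell (2,5)='.' (+1 fires, +4 burnt)
Step 8: cell (2,5)='.' (+0 fires, +1 burnt)
  fire out at step 8

3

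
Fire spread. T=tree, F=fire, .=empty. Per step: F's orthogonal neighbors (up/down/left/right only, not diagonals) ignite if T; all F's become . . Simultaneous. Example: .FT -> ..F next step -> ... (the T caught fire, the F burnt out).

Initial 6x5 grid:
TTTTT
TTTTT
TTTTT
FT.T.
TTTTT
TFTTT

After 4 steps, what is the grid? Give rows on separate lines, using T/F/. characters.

Step 1: 6 trees catch fire, 2 burn out
  TTTTT
  TTTTT
  FTTTT
  .F.T.
  FFTTT
  F.FTT
Step 2: 4 trees catch fire, 6 burn out
  TTTTT
  FTTTT
  .FTTT
  ...T.
  ..FTT
  ...FT
Step 3: 5 trees catch fire, 4 burn out
  FTTTT
  .FTTT
  ..FTT
  ...T.
  ...FT
  ....F
Step 4: 5 trees catch fire, 5 burn out
  .FTTT
  ..FTT
  ...FT
  ...F.
  ....F
  .....

.FTTT
..FTT
...FT
...F.
....F
.....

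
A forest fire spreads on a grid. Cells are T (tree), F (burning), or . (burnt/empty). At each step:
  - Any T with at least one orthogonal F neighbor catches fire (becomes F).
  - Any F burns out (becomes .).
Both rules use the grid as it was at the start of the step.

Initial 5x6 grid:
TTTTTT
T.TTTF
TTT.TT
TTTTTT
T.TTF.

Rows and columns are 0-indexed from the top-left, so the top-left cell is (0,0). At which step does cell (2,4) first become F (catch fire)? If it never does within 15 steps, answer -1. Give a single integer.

Step 1: cell (2,4)='T' (+5 fires, +2 burnt)
Step 2: cell (2,4)='F' (+6 fires, +5 burnt)
  -> target ignites at step 2
Step 3: cell (2,4)='.' (+3 fires, +6 burnt)
Step 4: cell (2,4)='.' (+3 fires, +3 burnt)
Step 5: cell (2,4)='.' (+3 fires, +3 burnt)
Step 6: cell (2,4)='.' (+3 fires, +3 burnt)
Step 7: cell (2,4)='.' (+1 fires, +3 burnt)
Step 8: cell (2,4)='.' (+0 fires, +1 burnt)
  fire out at step 8

2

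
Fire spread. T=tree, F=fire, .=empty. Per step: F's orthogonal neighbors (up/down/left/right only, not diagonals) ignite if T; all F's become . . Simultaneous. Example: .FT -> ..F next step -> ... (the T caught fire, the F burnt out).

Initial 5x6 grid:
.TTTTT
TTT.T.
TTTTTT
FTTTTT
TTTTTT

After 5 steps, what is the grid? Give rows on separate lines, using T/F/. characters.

Step 1: 3 trees catch fire, 1 burn out
  .TTTTT
  TTT.T.
  FTTTTT
  .FTTTT
  FTTTTT
Step 2: 4 trees catch fire, 3 burn out
  .TTTTT
  FTT.T.
  .FTTTT
  ..FTTT
  .FTTTT
Step 3: 4 trees catch fire, 4 burn out
  .TTTTT
  .FT.T.
  ..FTTT
  ...FTT
  ..FTTT
Step 4: 5 trees catch fire, 4 burn out
  .FTTTT
  ..F.T.
  ...FTT
  ....FT
  ...FTT
Step 5: 4 trees catch fire, 5 burn out
  ..FTTT
  ....T.
  ....FT
  .....F
  ....FT

..FTTT
....T.
....FT
.....F
....FT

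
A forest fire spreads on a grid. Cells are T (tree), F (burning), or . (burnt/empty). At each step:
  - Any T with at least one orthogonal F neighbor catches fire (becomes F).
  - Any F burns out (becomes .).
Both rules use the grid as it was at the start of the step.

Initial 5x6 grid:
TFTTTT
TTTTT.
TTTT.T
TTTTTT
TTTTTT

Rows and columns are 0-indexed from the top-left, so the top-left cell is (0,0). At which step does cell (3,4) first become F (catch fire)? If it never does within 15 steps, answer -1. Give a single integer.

Step 1: cell (3,4)='T' (+3 fires, +1 burnt)
Step 2: cell (3,4)='T' (+4 fires, +3 burnt)
Step 3: cell (3,4)='T' (+5 fires, +4 burnt)
Step 4: cell (3,4)='T' (+6 fires, +5 burnt)
Step 5: cell (3,4)='T' (+3 fires, +6 burnt)
Step 6: cell (3,4)='F' (+2 fires, +3 burnt)
  -> target ignites at step 6
Step 7: cell (3,4)='.' (+2 fires, +2 burnt)
Step 8: cell (3,4)='.' (+2 fires, +2 burnt)
Step 9: cell (3,4)='.' (+0 fires, +2 burnt)
  fire out at step 9

6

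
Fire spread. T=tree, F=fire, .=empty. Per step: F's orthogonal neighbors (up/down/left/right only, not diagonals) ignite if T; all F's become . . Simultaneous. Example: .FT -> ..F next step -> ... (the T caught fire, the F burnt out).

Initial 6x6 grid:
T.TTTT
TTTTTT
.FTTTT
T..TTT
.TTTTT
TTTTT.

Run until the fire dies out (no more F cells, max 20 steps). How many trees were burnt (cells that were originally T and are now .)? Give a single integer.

Answer: 28

Derivation:
Step 1: +2 fires, +1 burnt (F count now 2)
Step 2: +3 fires, +2 burnt (F count now 3)
Step 3: +5 fires, +3 burnt (F count now 5)
Step 4: +5 fires, +5 burnt (F count now 5)
Step 5: +6 fires, +5 burnt (F count now 6)
Step 6: +5 fires, +6 burnt (F count now 5)
Step 7: +1 fires, +5 burnt (F count now 1)
Step 8: +1 fires, +1 burnt (F count now 1)
Step 9: +0 fires, +1 burnt (F count now 0)
Fire out after step 9
Initially T: 29, now '.': 35
Total burnt (originally-T cells now '.'): 28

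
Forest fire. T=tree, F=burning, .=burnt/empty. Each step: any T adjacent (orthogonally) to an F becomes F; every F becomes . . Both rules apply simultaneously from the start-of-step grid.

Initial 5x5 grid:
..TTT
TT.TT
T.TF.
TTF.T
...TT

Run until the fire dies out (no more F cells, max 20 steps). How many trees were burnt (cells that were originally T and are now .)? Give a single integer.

Step 1: +3 fires, +2 burnt (F count now 3)
Step 2: +3 fires, +3 burnt (F count now 3)
Step 3: +3 fires, +3 burnt (F count now 3)
Step 4: +1 fires, +3 burnt (F count now 1)
Step 5: +1 fires, +1 burnt (F count now 1)
Step 6: +0 fires, +1 burnt (F count now 0)
Fire out after step 6
Initially T: 14, now '.': 22
Total burnt (originally-T cells now '.'): 11

Answer: 11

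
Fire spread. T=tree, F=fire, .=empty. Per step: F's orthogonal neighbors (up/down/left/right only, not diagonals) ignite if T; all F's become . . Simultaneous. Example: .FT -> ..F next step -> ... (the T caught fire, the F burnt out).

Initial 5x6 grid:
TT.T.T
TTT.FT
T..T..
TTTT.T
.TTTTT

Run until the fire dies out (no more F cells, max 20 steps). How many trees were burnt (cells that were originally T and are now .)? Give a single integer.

Answer: 2

Derivation:
Step 1: +1 fires, +1 burnt (F count now 1)
Step 2: +1 fires, +1 burnt (F count now 1)
Step 3: +0 fires, +1 burnt (F count now 0)
Fire out after step 3
Initially T: 20, now '.': 12
Total burnt (originally-T cells now '.'): 2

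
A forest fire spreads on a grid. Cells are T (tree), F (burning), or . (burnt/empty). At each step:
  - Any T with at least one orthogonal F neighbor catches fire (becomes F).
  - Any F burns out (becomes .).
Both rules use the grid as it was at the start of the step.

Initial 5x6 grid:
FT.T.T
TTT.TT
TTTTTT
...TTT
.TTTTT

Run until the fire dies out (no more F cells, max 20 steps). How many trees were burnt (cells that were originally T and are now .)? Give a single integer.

Answer: 21

Derivation:
Step 1: +2 fires, +1 burnt (F count now 2)
Step 2: +2 fires, +2 burnt (F count now 2)
Step 3: +2 fires, +2 burnt (F count now 2)
Step 4: +1 fires, +2 burnt (F count now 1)
Step 5: +1 fires, +1 burnt (F count now 1)
Step 6: +2 fires, +1 burnt (F count now 2)
Step 7: +4 fires, +2 burnt (F count now 4)
Step 8: +4 fires, +4 burnt (F count now 4)
Step 9: +3 fires, +4 burnt (F count now 3)
Step 10: +0 fires, +3 burnt (F count now 0)
Fire out after step 10
Initially T: 22, now '.': 29
Total burnt (originally-T cells now '.'): 21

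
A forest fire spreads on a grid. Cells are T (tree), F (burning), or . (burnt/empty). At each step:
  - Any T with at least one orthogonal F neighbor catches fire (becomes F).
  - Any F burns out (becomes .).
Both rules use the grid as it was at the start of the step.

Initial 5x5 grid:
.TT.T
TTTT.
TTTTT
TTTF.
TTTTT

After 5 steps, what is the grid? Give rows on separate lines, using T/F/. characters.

Step 1: 3 trees catch fire, 1 burn out
  .TT.T
  TTTT.
  TTTFT
  TTF..
  TTTFT
Step 2: 6 trees catch fire, 3 burn out
  .TT.T
  TTTF.
  TTF.F
  TF...
  TTF.F
Step 3: 4 trees catch fire, 6 burn out
  .TT.T
  TTF..
  TF...
  F....
  TF...
Step 4: 4 trees catch fire, 4 burn out
  .TF.T
  TF...
  F....
  .....
  F....
Step 5: 2 trees catch fire, 4 burn out
  .F..T
  F....
  .....
  .....
  .....

.F..T
F....
.....
.....
.....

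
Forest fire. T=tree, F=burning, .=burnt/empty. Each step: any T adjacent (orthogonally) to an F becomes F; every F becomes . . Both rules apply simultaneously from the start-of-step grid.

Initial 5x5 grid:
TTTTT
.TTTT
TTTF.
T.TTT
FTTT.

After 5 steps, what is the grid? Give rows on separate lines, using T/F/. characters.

Step 1: 5 trees catch fire, 2 burn out
  TTTTT
  .TTFT
  TTF..
  F.TFT
  .FTT.
Step 2: 9 trees catch fire, 5 burn out
  TTTFT
  .TF.F
  FF...
  ..F.F
  ..FF.
Step 3: 3 trees catch fire, 9 burn out
  TTF.F
  .F...
  .....
  .....
  .....
Step 4: 1 trees catch fire, 3 burn out
  TF...
  .....
  .....
  .....
  .....
Step 5: 1 trees catch fire, 1 burn out
  F....
  .....
  .....
  .....
  .....

F....
.....
.....
.....
.....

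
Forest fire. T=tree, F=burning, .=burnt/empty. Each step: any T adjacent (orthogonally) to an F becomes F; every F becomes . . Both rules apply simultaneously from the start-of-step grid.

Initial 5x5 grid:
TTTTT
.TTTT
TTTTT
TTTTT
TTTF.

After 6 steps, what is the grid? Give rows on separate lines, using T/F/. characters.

Step 1: 2 trees catch fire, 1 burn out
  TTTTT
  .TTTT
  TTTTT
  TTTFT
  TTF..
Step 2: 4 trees catch fire, 2 burn out
  TTTTT
  .TTTT
  TTTFT
  TTF.F
  TF...
Step 3: 5 trees catch fire, 4 burn out
  TTTTT
  .TTFT
  TTF.F
  TF...
  F....
Step 4: 5 trees catch fire, 5 burn out
  TTTFT
  .TF.F
  TF...
  F....
  .....
Step 5: 4 trees catch fire, 5 burn out
  TTF.F
  .F...
  F....
  .....
  .....
Step 6: 1 trees catch fire, 4 burn out
  TF...
  .....
  .....
  .....
  .....

TF...
.....
.....
.....
.....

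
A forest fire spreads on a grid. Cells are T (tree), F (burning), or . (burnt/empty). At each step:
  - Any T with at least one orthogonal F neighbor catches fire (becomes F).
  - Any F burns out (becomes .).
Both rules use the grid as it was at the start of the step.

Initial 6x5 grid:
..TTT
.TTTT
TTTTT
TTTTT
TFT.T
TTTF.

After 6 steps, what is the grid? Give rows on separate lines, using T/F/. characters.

Step 1: 5 trees catch fire, 2 burn out
  ..TTT
  .TTTT
  TTTTT
  TFTTT
  F.F.T
  TFF..
Step 2: 4 trees catch fire, 5 burn out
  ..TTT
  .TTTT
  TFTTT
  F.FTT
  ....T
  F....
Step 3: 4 trees catch fire, 4 burn out
  ..TTT
  .FTTT
  F.FTT
  ...FT
  ....T
  .....
Step 4: 3 trees catch fire, 4 burn out
  ..TTT
  ..FTT
  ...FT
  ....F
  ....T
  .....
Step 5: 4 trees catch fire, 3 burn out
  ..FTT
  ...FT
  ....F
  .....
  ....F
  .....
Step 6: 2 trees catch fire, 4 burn out
  ...FT
  ....F
  .....
  .....
  .....
  .....

...FT
....F
.....
.....
.....
.....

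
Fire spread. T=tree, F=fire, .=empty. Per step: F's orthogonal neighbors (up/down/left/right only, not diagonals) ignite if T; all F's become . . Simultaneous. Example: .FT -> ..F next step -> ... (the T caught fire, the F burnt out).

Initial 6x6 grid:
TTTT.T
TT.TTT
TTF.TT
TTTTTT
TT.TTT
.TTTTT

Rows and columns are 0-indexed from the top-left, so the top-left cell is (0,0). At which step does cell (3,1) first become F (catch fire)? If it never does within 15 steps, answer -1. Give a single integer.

Step 1: cell (3,1)='T' (+2 fires, +1 burnt)
Step 2: cell (3,1)='F' (+4 fires, +2 burnt)
  -> target ignites at step 2
Step 3: cell (3,1)='.' (+6 fires, +4 burnt)
Step 4: cell (3,1)='.' (+8 fires, +6 burnt)
Step 5: cell (3,1)='.' (+6 fires, +8 burnt)
Step 6: cell (3,1)='.' (+3 fires, +6 burnt)
Step 7: cell (3,1)='.' (+1 fires, +3 burnt)
Step 8: cell (3,1)='.' (+0 fires, +1 burnt)
  fire out at step 8

2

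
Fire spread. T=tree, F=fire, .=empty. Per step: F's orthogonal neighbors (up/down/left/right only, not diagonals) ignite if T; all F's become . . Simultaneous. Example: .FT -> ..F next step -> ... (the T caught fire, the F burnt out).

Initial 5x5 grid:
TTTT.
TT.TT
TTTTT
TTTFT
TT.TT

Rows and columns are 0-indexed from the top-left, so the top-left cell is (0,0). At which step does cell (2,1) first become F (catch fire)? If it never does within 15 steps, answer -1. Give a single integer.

Step 1: cell (2,1)='T' (+4 fires, +1 burnt)
Step 2: cell (2,1)='T' (+5 fires, +4 burnt)
Step 3: cell (2,1)='F' (+5 fires, +5 burnt)
  -> target ignites at step 3
Step 4: cell (2,1)='.' (+4 fires, +5 burnt)
Step 5: cell (2,1)='.' (+2 fires, +4 burnt)
Step 6: cell (2,1)='.' (+1 fires, +2 burnt)
Step 7: cell (2,1)='.' (+0 fires, +1 burnt)
  fire out at step 7

3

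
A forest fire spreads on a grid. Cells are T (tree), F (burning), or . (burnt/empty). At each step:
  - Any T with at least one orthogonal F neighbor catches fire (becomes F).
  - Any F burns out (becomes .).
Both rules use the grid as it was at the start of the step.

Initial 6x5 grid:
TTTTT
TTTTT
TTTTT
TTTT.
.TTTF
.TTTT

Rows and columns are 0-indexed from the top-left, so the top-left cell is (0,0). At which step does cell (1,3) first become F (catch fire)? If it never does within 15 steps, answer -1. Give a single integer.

Step 1: cell (1,3)='T' (+2 fires, +1 burnt)
Step 2: cell (1,3)='T' (+3 fires, +2 burnt)
Step 3: cell (1,3)='T' (+4 fires, +3 burnt)
Step 4: cell (1,3)='F' (+5 fires, +4 burnt)
  -> target ignites at step 4
Step 5: cell (1,3)='.' (+5 fires, +5 burnt)
Step 6: cell (1,3)='.' (+4 fires, +5 burnt)
Step 7: cell (1,3)='.' (+2 fires, +4 burnt)
Step 8: cell (1,3)='.' (+1 fires, +2 burnt)
Step 9: cell (1,3)='.' (+0 fires, +1 burnt)
  fire out at step 9

4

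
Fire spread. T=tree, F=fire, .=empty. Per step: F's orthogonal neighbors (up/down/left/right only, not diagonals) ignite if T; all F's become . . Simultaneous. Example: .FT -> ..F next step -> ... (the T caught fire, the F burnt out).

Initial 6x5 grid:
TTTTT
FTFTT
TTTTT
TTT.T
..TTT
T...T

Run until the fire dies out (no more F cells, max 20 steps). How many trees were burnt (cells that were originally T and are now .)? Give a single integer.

Step 1: +6 fires, +2 burnt (F count now 6)
Step 2: +7 fires, +6 burnt (F count now 7)
Step 3: +4 fires, +7 burnt (F count now 4)
Step 4: +2 fires, +4 burnt (F count now 2)
Step 5: +1 fires, +2 burnt (F count now 1)
Step 6: +1 fires, +1 burnt (F count now 1)
Step 7: +0 fires, +1 burnt (F count now 0)
Fire out after step 7
Initially T: 22, now '.': 29
Total burnt (originally-T cells now '.'): 21

Answer: 21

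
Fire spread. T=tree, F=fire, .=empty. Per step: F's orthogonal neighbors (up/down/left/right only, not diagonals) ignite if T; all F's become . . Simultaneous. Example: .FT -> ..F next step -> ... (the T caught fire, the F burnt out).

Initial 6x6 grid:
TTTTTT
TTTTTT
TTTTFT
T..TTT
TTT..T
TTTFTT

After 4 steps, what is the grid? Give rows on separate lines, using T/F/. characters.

Step 1: 6 trees catch fire, 2 burn out
  TTTTTT
  TTTTFT
  TTTF.F
  T..TFT
  TTT..T
  TTF.FT
Step 2: 9 trees catch fire, 6 burn out
  TTTTFT
  TTTF.F
  TTF...
  T..F.F
  TTF..T
  TF...F
Step 3: 7 trees catch fire, 9 burn out
  TTTF.F
  TTF...
  TF....
  T.....
  TF...F
  F.....
Step 4: 4 trees catch fire, 7 burn out
  TTF...
  TF....
  F.....
  T.....
  F.....
  ......

TTF...
TF....
F.....
T.....
F.....
......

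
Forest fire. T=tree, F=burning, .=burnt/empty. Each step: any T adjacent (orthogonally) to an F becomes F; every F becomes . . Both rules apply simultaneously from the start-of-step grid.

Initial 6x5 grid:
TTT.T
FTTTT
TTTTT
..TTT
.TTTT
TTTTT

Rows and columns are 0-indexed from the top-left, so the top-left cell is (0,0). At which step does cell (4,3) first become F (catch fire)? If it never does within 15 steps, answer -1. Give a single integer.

Step 1: cell (4,3)='T' (+3 fires, +1 burnt)
Step 2: cell (4,3)='T' (+3 fires, +3 burnt)
Step 3: cell (4,3)='T' (+3 fires, +3 burnt)
Step 4: cell (4,3)='T' (+3 fires, +3 burnt)
Step 5: cell (4,3)='T' (+4 fires, +3 burnt)
Step 6: cell (4,3)='F' (+4 fires, +4 burnt)
  -> target ignites at step 6
Step 7: cell (4,3)='.' (+3 fires, +4 burnt)
Step 8: cell (4,3)='.' (+2 fires, +3 burnt)
Step 9: cell (4,3)='.' (+0 fires, +2 burnt)
  fire out at step 9

6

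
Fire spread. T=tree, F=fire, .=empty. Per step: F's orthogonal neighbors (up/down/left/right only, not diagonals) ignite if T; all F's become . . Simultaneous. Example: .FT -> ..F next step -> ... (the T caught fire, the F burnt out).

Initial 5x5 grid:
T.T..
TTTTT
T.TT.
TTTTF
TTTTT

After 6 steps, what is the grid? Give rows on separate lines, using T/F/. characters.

Step 1: 2 trees catch fire, 1 burn out
  T.T..
  TTTTT
  T.TT.
  TTTF.
  TTTTF
Step 2: 3 trees catch fire, 2 burn out
  T.T..
  TTTTT
  T.TF.
  TTF..
  TTTF.
Step 3: 4 trees catch fire, 3 burn out
  T.T..
  TTTFT
  T.F..
  TF...
  TTF..
Step 4: 4 trees catch fire, 4 burn out
  T.T..
  TTF.F
  T....
  F....
  TF...
Step 5: 4 trees catch fire, 4 burn out
  T.F..
  TF...
  F....
  .....
  F....
Step 6: 1 trees catch fire, 4 burn out
  T....
  F....
  .....
  .....
  .....

T....
F....
.....
.....
.....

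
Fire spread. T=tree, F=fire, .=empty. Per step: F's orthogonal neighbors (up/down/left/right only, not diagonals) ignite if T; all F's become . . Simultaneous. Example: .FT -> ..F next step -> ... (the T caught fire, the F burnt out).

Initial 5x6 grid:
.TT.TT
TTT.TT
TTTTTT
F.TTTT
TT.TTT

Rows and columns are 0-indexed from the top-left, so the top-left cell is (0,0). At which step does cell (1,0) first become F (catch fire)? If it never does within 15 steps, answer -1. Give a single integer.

Step 1: cell (1,0)='T' (+2 fires, +1 burnt)
Step 2: cell (1,0)='F' (+3 fires, +2 burnt)
  -> target ignites at step 2
Step 3: cell (1,0)='.' (+2 fires, +3 burnt)
Step 4: cell (1,0)='.' (+4 fires, +2 burnt)
Step 5: cell (1,0)='.' (+3 fires, +4 burnt)
Step 6: cell (1,0)='.' (+4 fires, +3 burnt)
Step 7: cell (1,0)='.' (+4 fires, +4 burnt)
Step 8: cell (1,0)='.' (+2 fires, +4 burnt)
Step 9: cell (1,0)='.' (+0 fires, +2 burnt)
  fire out at step 9

2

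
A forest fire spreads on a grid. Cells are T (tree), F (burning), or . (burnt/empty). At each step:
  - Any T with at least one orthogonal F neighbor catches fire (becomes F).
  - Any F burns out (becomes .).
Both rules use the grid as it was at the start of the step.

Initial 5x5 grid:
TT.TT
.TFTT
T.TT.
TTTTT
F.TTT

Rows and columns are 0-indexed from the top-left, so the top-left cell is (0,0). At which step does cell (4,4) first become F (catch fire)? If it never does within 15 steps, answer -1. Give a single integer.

Step 1: cell (4,4)='T' (+4 fires, +2 burnt)
Step 2: cell (4,4)='T' (+7 fires, +4 burnt)
Step 3: cell (4,4)='T' (+4 fires, +7 burnt)
Step 4: cell (4,4)='T' (+2 fires, +4 burnt)
Step 5: cell (4,4)='F' (+1 fires, +2 burnt)
  -> target ignites at step 5
Step 6: cell (4,4)='.' (+0 fires, +1 burnt)
  fire out at step 6

5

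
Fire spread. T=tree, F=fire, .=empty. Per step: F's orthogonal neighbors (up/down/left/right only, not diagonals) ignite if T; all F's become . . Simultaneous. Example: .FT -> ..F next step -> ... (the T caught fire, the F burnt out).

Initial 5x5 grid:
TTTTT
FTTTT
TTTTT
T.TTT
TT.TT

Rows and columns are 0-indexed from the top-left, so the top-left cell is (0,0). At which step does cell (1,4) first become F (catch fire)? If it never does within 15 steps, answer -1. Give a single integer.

Step 1: cell (1,4)='T' (+3 fires, +1 burnt)
Step 2: cell (1,4)='T' (+4 fires, +3 burnt)
Step 3: cell (1,4)='T' (+4 fires, +4 burnt)
Step 4: cell (1,4)='F' (+5 fires, +4 burnt)
  -> target ignites at step 4
Step 5: cell (1,4)='.' (+3 fires, +5 burnt)
Step 6: cell (1,4)='.' (+2 fires, +3 burnt)
Step 7: cell (1,4)='.' (+1 fires, +2 burnt)
Step 8: cell (1,4)='.' (+0 fires, +1 burnt)
  fire out at step 8

4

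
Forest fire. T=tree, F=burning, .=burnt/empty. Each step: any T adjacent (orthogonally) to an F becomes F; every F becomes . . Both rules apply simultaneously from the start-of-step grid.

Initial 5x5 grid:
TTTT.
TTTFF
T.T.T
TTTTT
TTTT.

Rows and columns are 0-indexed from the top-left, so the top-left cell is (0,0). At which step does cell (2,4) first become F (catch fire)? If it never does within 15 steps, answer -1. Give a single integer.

Step 1: cell (2,4)='F' (+3 fires, +2 burnt)
  -> target ignites at step 1
Step 2: cell (2,4)='.' (+4 fires, +3 burnt)
Step 3: cell (2,4)='.' (+4 fires, +4 burnt)
Step 4: cell (2,4)='.' (+5 fires, +4 burnt)
Step 5: cell (2,4)='.' (+2 fires, +5 burnt)
Step 6: cell (2,4)='.' (+1 fires, +2 burnt)
Step 7: cell (2,4)='.' (+0 fires, +1 burnt)
  fire out at step 7

1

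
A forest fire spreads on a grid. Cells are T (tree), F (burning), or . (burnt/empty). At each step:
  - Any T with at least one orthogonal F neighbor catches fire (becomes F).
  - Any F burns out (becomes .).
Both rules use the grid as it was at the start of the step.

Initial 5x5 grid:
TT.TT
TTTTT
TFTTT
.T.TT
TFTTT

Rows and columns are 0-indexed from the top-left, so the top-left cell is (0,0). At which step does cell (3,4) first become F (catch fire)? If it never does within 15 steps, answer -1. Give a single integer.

Step 1: cell (3,4)='T' (+6 fires, +2 burnt)
Step 2: cell (3,4)='T' (+5 fires, +6 burnt)
Step 3: cell (3,4)='T' (+5 fires, +5 burnt)
Step 4: cell (3,4)='F' (+3 fires, +5 burnt)
  -> target ignites at step 4
Step 5: cell (3,4)='.' (+1 fires, +3 burnt)
Step 6: cell (3,4)='.' (+0 fires, +1 burnt)
  fire out at step 6

4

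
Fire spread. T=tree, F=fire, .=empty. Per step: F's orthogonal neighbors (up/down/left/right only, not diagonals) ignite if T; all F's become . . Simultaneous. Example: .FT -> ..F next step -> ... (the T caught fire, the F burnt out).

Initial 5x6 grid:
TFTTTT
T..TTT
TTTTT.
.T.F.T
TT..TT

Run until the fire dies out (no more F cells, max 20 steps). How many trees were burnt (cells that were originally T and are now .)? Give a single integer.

Step 1: +3 fires, +2 burnt (F count now 3)
Step 2: +5 fires, +3 burnt (F count now 5)
Step 3: +4 fires, +5 burnt (F count now 4)
Step 4: +3 fires, +4 burnt (F count now 3)
Step 5: +1 fires, +3 burnt (F count now 1)
Step 6: +1 fires, +1 burnt (F count now 1)
Step 7: +0 fires, +1 burnt (F count now 0)
Fire out after step 7
Initially T: 20, now '.': 27
Total burnt (originally-T cells now '.'): 17

Answer: 17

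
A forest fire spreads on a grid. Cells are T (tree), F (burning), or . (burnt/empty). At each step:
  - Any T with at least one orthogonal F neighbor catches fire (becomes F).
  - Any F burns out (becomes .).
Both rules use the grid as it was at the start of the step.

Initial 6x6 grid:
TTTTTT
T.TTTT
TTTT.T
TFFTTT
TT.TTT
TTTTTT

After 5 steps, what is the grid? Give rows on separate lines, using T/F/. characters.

Step 1: 5 trees catch fire, 2 burn out
  TTTTTT
  T.TTTT
  TFFT.T
  F..FTT
  TF.TTT
  TTTTTT
Step 2: 7 trees catch fire, 5 burn out
  TTTTTT
  T.FTTT
  F..F.T
  ....FT
  F..FTT
  TFTTTT
Step 3: 8 trees catch fire, 7 burn out
  TTFTTT
  F..FTT
  .....T
  .....F
  ....FT
  F.FFTT
Step 4: 7 trees catch fire, 8 burn out
  FF.FTT
  ....FT
  .....F
  ......
  .....F
  ....FT
Step 5: 3 trees catch fire, 7 burn out
  ....FT
  .....F
  ......
  ......
  ......
  .....F

....FT
.....F
......
......
......
.....F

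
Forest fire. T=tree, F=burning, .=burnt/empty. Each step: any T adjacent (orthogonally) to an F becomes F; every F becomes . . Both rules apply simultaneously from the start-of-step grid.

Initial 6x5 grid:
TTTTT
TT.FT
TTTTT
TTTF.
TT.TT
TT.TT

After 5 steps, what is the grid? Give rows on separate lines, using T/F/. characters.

Step 1: 5 trees catch fire, 2 burn out
  TTTFT
  TT..F
  TTTFT
  TTF..
  TT.FT
  TT.TT
Step 2: 7 trees catch fire, 5 burn out
  TTF.F
  TT...
  TTF.F
  TF...
  TT..F
  TT.FT
Step 3: 5 trees catch fire, 7 burn out
  TF...
  TT...
  TF...
  F....
  TF...
  TT..F
Step 4: 5 trees catch fire, 5 burn out
  F....
  TF...
  F....
  .....
  F....
  TF...
Step 5: 2 trees catch fire, 5 burn out
  .....
  F....
  .....
  .....
  .....
  F....

.....
F....
.....
.....
.....
F....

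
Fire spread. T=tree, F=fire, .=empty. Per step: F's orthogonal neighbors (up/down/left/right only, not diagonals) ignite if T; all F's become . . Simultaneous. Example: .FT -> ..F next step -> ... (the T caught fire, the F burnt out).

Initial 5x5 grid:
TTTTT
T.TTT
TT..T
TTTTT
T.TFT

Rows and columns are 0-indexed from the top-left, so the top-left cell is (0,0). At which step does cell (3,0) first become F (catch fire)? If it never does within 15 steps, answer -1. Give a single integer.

Step 1: cell (3,0)='T' (+3 fires, +1 burnt)
Step 2: cell (3,0)='T' (+2 fires, +3 burnt)
Step 3: cell (3,0)='T' (+2 fires, +2 burnt)
Step 4: cell (3,0)='F' (+3 fires, +2 burnt)
  -> target ignites at step 4
Step 5: cell (3,0)='.' (+4 fires, +3 burnt)
Step 6: cell (3,0)='.' (+3 fires, +4 burnt)
Step 7: cell (3,0)='.' (+2 fires, +3 burnt)
Step 8: cell (3,0)='.' (+1 fires, +2 burnt)
Step 9: cell (3,0)='.' (+0 fires, +1 burnt)
  fire out at step 9

4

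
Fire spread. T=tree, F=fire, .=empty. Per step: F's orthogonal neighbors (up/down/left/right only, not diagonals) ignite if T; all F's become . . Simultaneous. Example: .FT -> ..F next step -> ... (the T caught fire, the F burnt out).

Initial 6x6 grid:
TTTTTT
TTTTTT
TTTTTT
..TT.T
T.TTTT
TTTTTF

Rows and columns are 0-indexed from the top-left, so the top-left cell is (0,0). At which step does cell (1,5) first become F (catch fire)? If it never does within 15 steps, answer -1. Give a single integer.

Step 1: cell (1,5)='T' (+2 fires, +1 burnt)
Step 2: cell (1,5)='T' (+3 fires, +2 burnt)
Step 3: cell (1,5)='T' (+3 fires, +3 burnt)
Step 4: cell (1,5)='F' (+5 fires, +3 burnt)
  -> target ignites at step 4
Step 5: cell (1,5)='.' (+5 fires, +5 burnt)
Step 6: cell (1,5)='.' (+4 fires, +5 burnt)
Step 7: cell (1,5)='.' (+3 fires, +4 burnt)
Step 8: cell (1,5)='.' (+3 fires, +3 burnt)
Step 9: cell (1,5)='.' (+2 fires, +3 burnt)
Step 10: cell (1,5)='.' (+1 fires, +2 burnt)
Step 11: cell (1,5)='.' (+0 fires, +1 burnt)
  fire out at step 11

4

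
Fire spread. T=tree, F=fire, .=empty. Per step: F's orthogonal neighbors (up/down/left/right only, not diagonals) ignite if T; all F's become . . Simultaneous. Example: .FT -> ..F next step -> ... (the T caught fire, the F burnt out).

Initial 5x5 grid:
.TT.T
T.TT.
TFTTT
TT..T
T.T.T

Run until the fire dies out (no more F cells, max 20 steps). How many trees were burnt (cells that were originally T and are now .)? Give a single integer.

Step 1: +3 fires, +1 burnt (F count now 3)
Step 2: +4 fires, +3 burnt (F count now 4)
Step 3: +4 fires, +4 burnt (F count now 4)
Step 4: +2 fires, +4 burnt (F count now 2)
Step 5: +1 fires, +2 burnt (F count now 1)
Step 6: +0 fires, +1 burnt (F count now 0)
Fire out after step 6
Initially T: 16, now '.': 23
Total burnt (originally-T cells now '.'): 14

Answer: 14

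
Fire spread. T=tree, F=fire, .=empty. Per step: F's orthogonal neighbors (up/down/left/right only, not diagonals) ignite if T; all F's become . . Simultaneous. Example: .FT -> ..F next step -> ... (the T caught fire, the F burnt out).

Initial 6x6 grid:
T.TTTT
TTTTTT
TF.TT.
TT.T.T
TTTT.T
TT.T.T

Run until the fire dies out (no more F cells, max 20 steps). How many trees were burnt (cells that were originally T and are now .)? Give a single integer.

Answer: 24

Derivation:
Step 1: +3 fires, +1 burnt (F count now 3)
Step 2: +4 fires, +3 burnt (F count now 4)
Step 3: +6 fires, +4 burnt (F count now 6)
Step 4: +5 fires, +6 burnt (F count now 5)
Step 5: +5 fires, +5 burnt (F count now 5)
Step 6: +1 fires, +5 burnt (F count now 1)
Step 7: +0 fires, +1 burnt (F count now 0)
Fire out after step 7
Initially T: 27, now '.': 33
Total burnt (originally-T cells now '.'): 24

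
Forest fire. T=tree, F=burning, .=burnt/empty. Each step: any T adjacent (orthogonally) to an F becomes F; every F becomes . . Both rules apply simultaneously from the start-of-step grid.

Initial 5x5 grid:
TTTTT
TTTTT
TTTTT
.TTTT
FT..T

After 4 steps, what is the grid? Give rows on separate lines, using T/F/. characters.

Step 1: 1 trees catch fire, 1 burn out
  TTTTT
  TTTTT
  TTTTT
  .TTTT
  .F..T
Step 2: 1 trees catch fire, 1 burn out
  TTTTT
  TTTTT
  TTTTT
  .FTTT
  ....T
Step 3: 2 trees catch fire, 1 burn out
  TTTTT
  TTTTT
  TFTTT
  ..FTT
  ....T
Step 4: 4 trees catch fire, 2 burn out
  TTTTT
  TFTTT
  F.FTT
  ...FT
  ....T

TTTTT
TFTTT
F.FTT
...FT
....T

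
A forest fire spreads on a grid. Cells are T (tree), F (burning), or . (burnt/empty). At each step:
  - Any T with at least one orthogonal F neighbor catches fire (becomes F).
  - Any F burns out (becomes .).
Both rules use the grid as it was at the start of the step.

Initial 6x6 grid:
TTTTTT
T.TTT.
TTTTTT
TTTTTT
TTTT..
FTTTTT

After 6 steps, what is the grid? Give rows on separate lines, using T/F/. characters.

Step 1: 2 trees catch fire, 1 burn out
  TTTTTT
  T.TTT.
  TTTTTT
  TTTTTT
  FTTT..
  .FTTTT
Step 2: 3 trees catch fire, 2 burn out
  TTTTTT
  T.TTT.
  TTTTTT
  FTTTTT
  .FTT..
  ..FTTT
Step 3: 4 trees catch fire, 3 burn out
  TTTTTT
  T.TTT.
  FTTTTT
  .FTTTT
  ..FT..
  ...FTT
Step 4: 5 trees catch fire, 4 burn out
  TTTTTT
  F.TTT.
  .FTTTT
  ..FTTT
  ...F..
  ....FT
Step 5: 4 trees catch fire, 5 burn out
  FTTTTT
  ..TTT.
  ..FTTT
  ...FTT
  ......
  .....F
Step 6: 4 trees catch fire, 4 burn out
  .FTTTT
  ..FTT.
  ...FTT
  ....FT
  ......
  ......

.FTTTT
..FTT.
...FTT
....FT
......
......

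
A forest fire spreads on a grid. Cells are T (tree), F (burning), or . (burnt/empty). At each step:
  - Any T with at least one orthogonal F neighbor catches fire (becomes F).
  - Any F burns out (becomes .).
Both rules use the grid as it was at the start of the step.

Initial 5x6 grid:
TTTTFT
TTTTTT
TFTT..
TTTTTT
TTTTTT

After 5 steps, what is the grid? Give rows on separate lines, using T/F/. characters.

Step 1: 7 trees catch fire, 2 burn out
  TTTF.F
  TFTTFT
  F.FT..
  TFTTTT
  TTTTTT
Step 2: 10 trees catch fire, 7 burn out
  TFF...
  F.FF.F
  ...F..
  F.FTTT
  TFTTTT
Step 3: 4 trees catch fire, 10 burn out
  F.....
  ......
  ......
  ...FTT
  F.FTTT
Step 4: 2 trees catch fire, 4 burn out
  ......
  ......
  ......
  ....FT
  ...FTT
Step 5: 2 trees catch fire, 2 burn out
  ......
  ......
  ......
  .....F
  ....FT

......
......
......
.....F
....FT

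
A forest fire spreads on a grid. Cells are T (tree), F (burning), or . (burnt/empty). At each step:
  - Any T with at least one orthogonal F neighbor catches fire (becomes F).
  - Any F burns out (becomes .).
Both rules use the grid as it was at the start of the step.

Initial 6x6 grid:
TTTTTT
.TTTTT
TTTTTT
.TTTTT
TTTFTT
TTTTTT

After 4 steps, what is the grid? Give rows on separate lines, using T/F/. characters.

Step 1: 4 trees catch fire, 1 burn out
  TTTTTT
  .TTTTT
  TTTTTT
  .TTFTT
  TTF.FT
  TTTFTT
Step 2: 7 trees catch fire, 4 burn out
  TTTTTT
  .TTTTT
  TTTFTT
  .TF.FT
  TF...F
  TTF.FT
Step 3: 8 trees catch fire, 7 burn out
  TTTTTT
  .TTFTT
  TTF.FT
  .F...F
  F.....
  TF...F
Step 4: 6 trees catch fire, 8 burn out
  TTTFTT
  .TF.FT
  TF...F
  ......
  ......
  F.....

TTTFTT
.TF.FT
TF...F
......
......
F.....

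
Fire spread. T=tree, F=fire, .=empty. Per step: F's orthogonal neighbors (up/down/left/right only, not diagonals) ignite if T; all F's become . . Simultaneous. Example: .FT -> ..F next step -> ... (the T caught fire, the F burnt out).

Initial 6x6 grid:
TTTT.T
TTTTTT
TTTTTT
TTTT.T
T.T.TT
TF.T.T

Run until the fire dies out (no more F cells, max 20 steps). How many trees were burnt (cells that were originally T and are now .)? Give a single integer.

Answer: 28

Derivation:
Step 1: +1 fires, +1 burnt (F count now 1)
Step 2: +1 fires, +1 burnt (F count now 1)
Step 3: +1 fires, +1 burnt (F count now 1)
Step 4: +2 fires, +1 burnt (F count now 2)
Step 5: +3 fires, +2 burnt (F count now 3)
Step 6: +5 fires, +3 burnt (F count now 5)
Step 7: +3 fires, +5 burnt (F count now 3)
Step 8: +3 fires, +3 burnt (F count now 3)
Step 9: +3 fires, +3 burnt (F count now 3)
Step 10: +2 fires, +3 burnt (F count now 2)
Step 11: +2 fires, +2 burnt (F count now 2)
Step 12: +2 fires, +2 burnt (F count now 2)
Step 13: +0 fires, +2 burnt (F count now 0)
Fire out after step 13
Initially T: 29, now '.': 35
Total burnt (originally-T cells now '.'): 28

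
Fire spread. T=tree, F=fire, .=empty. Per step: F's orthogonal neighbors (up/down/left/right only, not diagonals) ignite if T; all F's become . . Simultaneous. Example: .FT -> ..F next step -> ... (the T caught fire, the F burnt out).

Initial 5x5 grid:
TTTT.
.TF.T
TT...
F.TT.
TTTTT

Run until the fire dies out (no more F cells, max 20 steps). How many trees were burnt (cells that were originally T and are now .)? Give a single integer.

Step 1: +4 fires, +2 burnt (F count now 4)
Step 2: +4 fires, +4 burnt (F count now 4)
Step 3: +2 fires, +4 burnt (F count now 2)
Step 4: +2 fires, +2 burnt (F count now 2)
Step 5: +2 fires, +2 burnt (F count now 2)
Step 6: +0 fires, +2 burnt (F count now 0)
Fire out after step 6
Initially T: 15, now '.': 24
Total burnt (originally-T cells now '.'): 14

Answer: 14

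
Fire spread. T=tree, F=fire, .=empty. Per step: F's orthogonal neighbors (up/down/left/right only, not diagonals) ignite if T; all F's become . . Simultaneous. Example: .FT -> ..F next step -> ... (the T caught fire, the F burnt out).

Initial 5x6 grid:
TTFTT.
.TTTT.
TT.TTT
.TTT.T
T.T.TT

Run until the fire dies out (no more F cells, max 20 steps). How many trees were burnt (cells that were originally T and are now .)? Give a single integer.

Step 1: +3 fires, +1 burnt (F count now 3)
Step 2: +4 fires, +3 burnt (F count now 4)
Step 3: +3 fires, +4 burnt (F count now 3)
Step 4: +4 fires, +3 burnt (F count now 4)
Step 5: +2 fires, +4 burnt (F count now 2)
Step 6: +2 fires, +2 burnt (F count now 2)
Step 7: +1 fires, +2 burnt (F count now 1)
Step 8: +1 fires, +1 burnt (F count now 1)
Step 9: +0 fires, +1 burnt (F count now 0)
Fire out after step 9
Initially T: 21, now '.': 29
Total burnt (originally-T cells now '.'): 20

Answer: 20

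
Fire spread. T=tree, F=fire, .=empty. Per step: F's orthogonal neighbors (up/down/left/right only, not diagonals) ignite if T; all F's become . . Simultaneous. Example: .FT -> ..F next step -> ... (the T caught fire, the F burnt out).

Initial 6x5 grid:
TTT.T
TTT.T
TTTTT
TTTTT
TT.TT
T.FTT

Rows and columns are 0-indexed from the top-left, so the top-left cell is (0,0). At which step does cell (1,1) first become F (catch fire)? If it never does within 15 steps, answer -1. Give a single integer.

Step 1: cell (1,1)='T' (+1 fires, +1 burnt)
Step 2: cell (1,1)='T' (+2 fires, +1 burnt)
Step 3: cell (1,1)='T' (+2 fires, +2 burnt)
Step 4: cell (1,1)='T' (+3 fires, +2 burnt)
Step 5: cell (1,1)='T' (+3 fires, +3 burnt)
Step 6: cell (1,1)='T' (+5 fires, +3 burnt)
Step 7: cell (1,1)='F' (+5 fires, +5 burnt)
  -> target ignites at step 7
Step 8: cell (1,1)='.' (+3 fires, +5 burnt)
Step 9: cell (1,1)='.' (+1 fires, +3 burnt)
Step 10: cell (1,1)='.' (+0 fires, +1 burnt)
  fire out at step 10

7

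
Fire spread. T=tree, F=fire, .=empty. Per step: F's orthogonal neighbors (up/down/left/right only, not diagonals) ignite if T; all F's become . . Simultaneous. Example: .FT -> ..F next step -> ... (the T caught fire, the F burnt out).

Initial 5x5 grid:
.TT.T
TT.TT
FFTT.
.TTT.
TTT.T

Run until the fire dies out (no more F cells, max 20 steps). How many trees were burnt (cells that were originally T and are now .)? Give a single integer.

Answer: 15

Derivation:
Step 1: +4 fires, +2 burnt (F count now 4)
Step 2: +4 fires, +4 burnt (F count now 4)
Step 3: +5 fires, +4 burnt (F count now 5)
Step 4: +1 fires, +5 burnt (F count now 1)
Step 5: +1 fires, +1 burnt (F count now 1)
Step 6: +0 fires, +1 burnt (F count now 0)
Fire out after step 6
Initially T: 16, now '.': 24
Total burnt (originally-T cells now '.'): 15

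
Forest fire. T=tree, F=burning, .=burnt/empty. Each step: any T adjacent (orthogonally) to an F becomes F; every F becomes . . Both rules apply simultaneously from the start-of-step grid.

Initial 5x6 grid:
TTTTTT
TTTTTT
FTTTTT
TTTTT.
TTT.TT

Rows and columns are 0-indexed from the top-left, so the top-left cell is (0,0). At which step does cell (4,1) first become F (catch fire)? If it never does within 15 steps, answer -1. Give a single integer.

Step 1: cell (4,1)='T' (+3 fires, +1 burnt)
Step 2: cell (4,1)='T' (+5 fires, +3 burnt)
Step 3: cell (4,1)='F' (+5 fires, +5 burnt)
  -> target ignites at step 3
Step 4: cell (4,1)='.' (+5 fires, +5 burnt)
Step 5: cell (4,1)='.' (+4 fires, +5 burnt)
Step 6: cell (4,1)='.' (+3 fires, +4 burnt)
Step 7: cell (4,1)='.' (+2 fires, +3 burnt)
Step 8: cell (4,1)='.' (+0 fires, +2 burnt)
  fire out at step 8

3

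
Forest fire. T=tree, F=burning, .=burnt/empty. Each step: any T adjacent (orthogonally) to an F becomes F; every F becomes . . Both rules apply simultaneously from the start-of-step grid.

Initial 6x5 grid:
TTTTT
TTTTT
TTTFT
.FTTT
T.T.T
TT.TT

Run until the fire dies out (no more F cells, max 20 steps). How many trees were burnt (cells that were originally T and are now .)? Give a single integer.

Step 1: +6 fires, +2 burnt (F count now 6)
Step 2: +7 fires, +6 burnt (F count now 7)
Step 3: +5 fires, +7 burnt (F count now 5)
Step 4: +2 fires, +5 burnt (F count now 2)
Step 5: +1 fires, +2 burnt (F count now 1)
Step 6: +0 fires, +1 burnt (F count now 0)
Fire out after step 6
Initially T: 24, now '.': 27
Total burnt (originally-T cells now '.'): 21

Answer: 21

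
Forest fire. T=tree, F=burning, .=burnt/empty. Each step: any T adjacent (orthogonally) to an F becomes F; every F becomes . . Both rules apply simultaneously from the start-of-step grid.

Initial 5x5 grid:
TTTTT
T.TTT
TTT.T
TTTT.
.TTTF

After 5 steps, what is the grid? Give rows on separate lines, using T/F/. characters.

Step 1: 1 trees catch fire, 1 burn out
  TTTTT
  T.TTT
  TTT.T
  TTTT.
  .TTF.
Step 2: 2 trees catch fire, 1 burn out
  TTTTT
  T.TTT
  TTT.T
  TTTF.
  .TF..
Step 3: 2 trees catch fire, 2 burn out
  TTTTT
  T.TTT
  TTT.T
  TTF..
  .F...
Step 4: 2 trees catch fire, 2 burn out
  TTTTT
  T.TTT
  TTF.T
  TF...
  .....
Step 5: 3 trees catch fire, 2 burn out
  TTTTT
  T.FTT
  TF..T
  F....
  .....

TTTTT
T.FTT
TF..T
F....
.....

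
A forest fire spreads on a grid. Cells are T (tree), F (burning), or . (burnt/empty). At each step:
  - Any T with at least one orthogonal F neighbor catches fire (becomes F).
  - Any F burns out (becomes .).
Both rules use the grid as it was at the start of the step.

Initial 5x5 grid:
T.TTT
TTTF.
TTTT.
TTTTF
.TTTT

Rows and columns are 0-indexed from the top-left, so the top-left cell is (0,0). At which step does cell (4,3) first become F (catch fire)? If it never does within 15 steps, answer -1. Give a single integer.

Step 1: cell (4,3)='T' (+5 fires, +2 burnt)
Step 2: cell (4,3)='F' (+6 fires, +5 burnt)
  -> target ignites at step 2
Step 3: cell (4,3)='.' (+4 fires, +6 burnt)
Step 4: cell (4,3)='.' (+4 fires, +4 burnt)
Step 5: cell (4,3)='.' (+0 fires, +4 burnt)
  fire out at step 5

2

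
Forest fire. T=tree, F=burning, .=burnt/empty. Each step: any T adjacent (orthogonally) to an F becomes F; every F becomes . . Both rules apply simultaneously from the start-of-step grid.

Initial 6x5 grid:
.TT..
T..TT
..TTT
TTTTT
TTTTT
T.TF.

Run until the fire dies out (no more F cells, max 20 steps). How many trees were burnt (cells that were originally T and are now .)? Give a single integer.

Step 1: +2 fires, +1 burnt (F count now 2)
Step 2: +3 fires, +2 burnt (F count now 3)
Step 3: +4 fires, +3 burnt (F count now 4)
Step 4: +5 fires, +4 burnt (F count now 5)
Step 5: +3 fires, +5 burnt (F count now 3)
Step 6: +0 fires, +3 burnt (F count now 0)
Fire out after step 6
Initially T: 20, now '.': 27
Total burnt (originally-T cells now '.'): 17

Answer: 17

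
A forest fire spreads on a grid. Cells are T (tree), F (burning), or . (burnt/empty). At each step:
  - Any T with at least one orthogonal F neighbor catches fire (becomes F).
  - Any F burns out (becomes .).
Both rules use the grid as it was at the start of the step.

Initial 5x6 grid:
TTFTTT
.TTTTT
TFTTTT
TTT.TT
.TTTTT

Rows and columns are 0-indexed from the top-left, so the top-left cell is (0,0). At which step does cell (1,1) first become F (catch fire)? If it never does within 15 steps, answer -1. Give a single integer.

Step 1: cell (1,1)='F' (+7 fires, +2 burnt)
  -> target ignites at step 1
Step 2: cell (1,1)='.' (+7 fires, +7 burnt)
Step 3: cell (1,1)='.' (+4 fires, +7 burnt)
Step 4: cell (1,1)='.' (+4 fires, +4 burnt)
Step 5: cell (1,1)='.' (+2 fires, +4 burnt)
Step 6: cell (1,1)='.' (+1 fires, +2 burnt)
Step 7: cell (1,1)='.' (+0 fires, +1 burnt)
  fire out at step 7

1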